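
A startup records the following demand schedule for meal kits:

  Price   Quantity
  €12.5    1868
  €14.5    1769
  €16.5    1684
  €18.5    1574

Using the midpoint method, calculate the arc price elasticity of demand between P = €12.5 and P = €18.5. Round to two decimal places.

At P = 12.5, Q = 1868; at P = 18.5, Q = 1574.
ΔQ = -294, ΔP = 6.0. Midpoints: P̄ = 15.50, Q̄ = 1721.0.
ε = (ΔQ/ΔP)(P̄/Q̄) = (-294/6.0)(15.50/1721.0).

-0.44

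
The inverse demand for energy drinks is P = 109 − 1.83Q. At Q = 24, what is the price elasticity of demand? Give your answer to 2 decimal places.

-1.48

At Q = 24, P = 109 − 1.83(24) = 65.08.
dP/dQ = −1.83, so dQ/dP = 1/(−1.83) = -0.546.
ε = (dQ/dP)(P/Q) = (-0.546)(65.08/24).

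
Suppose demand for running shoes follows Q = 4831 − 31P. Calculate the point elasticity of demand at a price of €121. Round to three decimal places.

-3.473

At P = 121, Q = 1080.
dQ/dP = −31.
ε = (dQ/dP)(P/Q) = (-31)(121/1080).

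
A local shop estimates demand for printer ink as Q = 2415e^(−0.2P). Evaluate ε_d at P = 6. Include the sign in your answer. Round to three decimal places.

-1.200

At P = 6, Q = 727.384.
dQ/dP = −0.2·2415e^(−0.2P) = −0.2Q = -145.477.
ε = (dQ/dP)(P/Q) = (-145.477)(6/727.384).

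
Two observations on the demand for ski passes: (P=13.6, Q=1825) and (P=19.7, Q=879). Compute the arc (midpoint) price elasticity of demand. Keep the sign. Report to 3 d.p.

ΔQ = 879 − 1825 = -946; ΔP = 19.7 − 13.6 = 6.1.
Midpoints: P̄ = 16.65, Q̄ = 1352.0.
ε = (ΔQ/ΔP)(P̄/Q̄) = (-946/6.1)(16.65/1352.0).

-1.910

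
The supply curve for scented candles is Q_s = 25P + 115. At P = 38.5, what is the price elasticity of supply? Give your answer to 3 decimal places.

0.893

At P = 38.5, Q_s = 1077.50.
dQ_s/dP = 25.
ε_s = (dQ_s/dP)(P/Q_s) = (25)(38.5/1077.50).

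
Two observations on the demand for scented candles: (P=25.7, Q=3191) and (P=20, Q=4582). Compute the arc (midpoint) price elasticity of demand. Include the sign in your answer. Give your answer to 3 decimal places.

-1.435

ΔQ = 4582 − 3191 = 1391; ΔP = 20 − 25.7 = -5.7.
Midpoints: P̄ = 22.85, Q̄ = 3886.5.
ε = (ΔQ/ΔP)(P̄/Q̄) = (1391/-5.7)(22.85/3886.5).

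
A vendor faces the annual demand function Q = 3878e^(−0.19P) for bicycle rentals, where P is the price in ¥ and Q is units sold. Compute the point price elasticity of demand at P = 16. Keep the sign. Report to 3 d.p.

-3.040

At P = 16, Q = 185.504.
dQ/dP = −0.19·3878e^(−0.19P) = −0.19Q = -35.246.
ε = (dQ/dP)(P/Q) = (-35.246)(16/185.504).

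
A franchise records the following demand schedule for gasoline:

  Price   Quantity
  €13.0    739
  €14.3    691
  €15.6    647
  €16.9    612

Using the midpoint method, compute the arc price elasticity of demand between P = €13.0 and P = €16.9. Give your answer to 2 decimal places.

At P = 13.0, Q = 739; at P = 16.9, Q = 612.
ΔQ = -127, ΔP = 3.9. Midpoints: P̄ = 14.95, Q̄ = 675.5.
ε = (ΔQ/ΔP)(P̄/Q̄) = (-127/3.9)(14.95/675.5).

-0.72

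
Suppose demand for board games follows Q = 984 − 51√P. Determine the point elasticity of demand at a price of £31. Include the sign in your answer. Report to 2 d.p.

At P = 31, Q = 700.044.
dQ/dP = −51/(2√P) = -4.580.
ε = (dQ/dP)(P/Q) = (-4.580)(31/700.044).

-0.20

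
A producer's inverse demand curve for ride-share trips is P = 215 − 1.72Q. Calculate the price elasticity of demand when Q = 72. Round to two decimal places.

At Q = 72, P = 215 − 1.72(72) = 91.16.
dP/dQ = −1.72, so dQ/dP = 1/(−1.72) = -0.581.
ε = (dQ/dP)(P/Q) = (-0.581)(91.16/72).

-0.74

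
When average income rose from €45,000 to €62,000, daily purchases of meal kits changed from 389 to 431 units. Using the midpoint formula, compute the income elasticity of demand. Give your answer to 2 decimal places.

ΔQ = 42, ΔI = 17000. Midpoints: Ī = 53,500, Q̄ = 410.0.
ε_I = (ΔQ/ΔI)(Ī/Q̄) = (42/17000)(53500/410.0).

0.32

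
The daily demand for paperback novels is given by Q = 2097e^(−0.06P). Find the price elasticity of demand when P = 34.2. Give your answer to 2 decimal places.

At P = 34.2, Q = 269.418.
dQ/dP = −0.06·2097e^(−0.06P) = −0.06Q = -16.165.
ε = (dQ/dP)(P/Q) = (-16.165)(34.2/269.418).

-2.05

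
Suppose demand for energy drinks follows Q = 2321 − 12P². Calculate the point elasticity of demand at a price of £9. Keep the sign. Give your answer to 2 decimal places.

-1.44

At P = 9, Q = 1349.
dQ/dP = −24P = -216.
ε = (dQ/dP)(P/Q) = (-216)(9/1349).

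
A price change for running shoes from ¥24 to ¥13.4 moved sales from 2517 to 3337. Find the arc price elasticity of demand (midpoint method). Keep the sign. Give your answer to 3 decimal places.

ΔQ = 3337 − 2517 = 820; ΔP = 13.4 − 24 = -10.6.
Midpoints: P̄ = 18.70, Q̄ = 2927.0.
ε = (ΔQ/ΔP)(P̄/Q̄) = (820/-10.6)(18.70/2927.0).

-0.494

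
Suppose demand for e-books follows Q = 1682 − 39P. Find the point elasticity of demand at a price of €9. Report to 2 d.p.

-0.26

At P = 9, Q = 1331.
dQ/dP = −39.
ε = (dQ/dP)(P/Q) = (-39)(9/1331).
|ε| < 1, so demand is inelastic at this price.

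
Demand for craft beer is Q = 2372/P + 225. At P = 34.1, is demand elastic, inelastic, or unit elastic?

inelastic

Q = 294.560, dQ/dP = -2.040.
ε = (dQ/dP)(P/Q) ≈ -0.236.
|ε| = 0.24 < 1.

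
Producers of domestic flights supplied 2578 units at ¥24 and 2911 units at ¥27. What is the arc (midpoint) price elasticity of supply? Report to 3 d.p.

1.031

ΔQ = 2911 − 2578 = 333; ΔP = 27 − 24 = 3.
Midpoints: P̄ = 25.50, Q̄ = 2744.5.
ε_s = (ΔQ/ΔP)(P̄/Q̄) = (333/3)(25.50/2744.5).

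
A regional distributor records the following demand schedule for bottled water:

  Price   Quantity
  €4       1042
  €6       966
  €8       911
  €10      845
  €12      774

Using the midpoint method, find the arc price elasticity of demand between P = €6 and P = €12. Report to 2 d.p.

-0.33

At P = 6, Q = 966; at P = 12, Q = 774.
ΔQ = -192, ΔP = 6. Midpoints: P̄ = 9.00, Q̄ = 870.0.
ε = (ΔQ/ΔP)(P̄/Q̄) = (-192/6)(9.00/870.0).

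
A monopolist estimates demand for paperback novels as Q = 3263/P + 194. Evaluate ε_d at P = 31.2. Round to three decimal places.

-0.350

At P = 31.2, Q = 298.583.
dQ/dP = −3263/P² = -3.352.
ε = (dQ/dP)(P/Q) = (-3.352)(31.2/298.583).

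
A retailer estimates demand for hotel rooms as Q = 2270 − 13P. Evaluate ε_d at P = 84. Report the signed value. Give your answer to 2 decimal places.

At P = 84, Q = 1178.
dQ/dP = −13.
ε = (dQ/dP)(P/Q) = (-13)(84/1178).

-0.93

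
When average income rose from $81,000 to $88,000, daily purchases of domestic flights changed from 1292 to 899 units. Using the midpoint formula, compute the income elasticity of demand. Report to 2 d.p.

-4.33

ΔQ = -393, ΔI = 7000. Midpoints: Ī = 84,500, Q̄ = 1095.5.
ε_I = (ΔQ/ΔI)(Ī/Q̄) = (-393/7000)(84500/1095.5).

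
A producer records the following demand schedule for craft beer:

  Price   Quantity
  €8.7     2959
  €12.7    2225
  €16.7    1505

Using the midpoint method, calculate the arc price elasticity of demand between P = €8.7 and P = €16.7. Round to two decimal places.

-1.03

At P = 8.7, Q = 2959; at P = 16.7, Q = 1505.
ΔQ = -1454, ΔP = 8.0. Midpoints: P̄ = 12.70, Q̄ = 2232.0.
ε = (ΔQ/ΔP)(P̄/Q̄) = (-1454/8.0)(12.70/2232.0).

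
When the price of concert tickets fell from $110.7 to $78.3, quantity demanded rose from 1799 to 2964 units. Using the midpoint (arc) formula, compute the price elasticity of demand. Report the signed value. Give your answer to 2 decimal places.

-1.43

ΔQ = 2964 − 1799 = 1165; ΔP = 78.3 − 110.7 = -32.4.
Midpoints: P̄ = 94.50, Q̄ = 2381.5.
ε = (ΔQ/ΔP)(P̄/Q̄) = (1165/-32.4)(94.50/2381.5).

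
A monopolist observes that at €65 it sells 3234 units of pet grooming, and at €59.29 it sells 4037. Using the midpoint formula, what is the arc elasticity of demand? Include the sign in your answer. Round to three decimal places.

-2.404

ΔQ = 4037 − 3234 = 803; ΔP = 59.29 − 65 = -5.71.
Midpoints: P̄ = 62.14, Q̄ = 3635.5.
ε = (ΔQ/ΔP)(P̄/Q̄) = (803/-5.71)(62.14/3635.5).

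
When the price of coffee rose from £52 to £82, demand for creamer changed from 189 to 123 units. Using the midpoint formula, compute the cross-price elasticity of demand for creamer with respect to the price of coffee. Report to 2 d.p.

-0.94

ΔQ_x = 123 − 189 = -66; ΔP_y = 82 − 52 = 30.
Midpoints: P̄_y = 67.00, Q̄_x = 156.0.
ε_xy = (ΔQ_x/ΔP_y)(P̄_y/Q̄_x) = (-66/30)(67.00/156.0).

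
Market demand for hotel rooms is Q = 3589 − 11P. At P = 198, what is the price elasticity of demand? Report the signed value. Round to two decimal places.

-1.54

At P = 198, Q = 1411.
dQ/dP = −11.
ε = (dQ/dP)(P/Q) = (-11)(198/1411).
|ε| > 1, so demand is elastic at this price.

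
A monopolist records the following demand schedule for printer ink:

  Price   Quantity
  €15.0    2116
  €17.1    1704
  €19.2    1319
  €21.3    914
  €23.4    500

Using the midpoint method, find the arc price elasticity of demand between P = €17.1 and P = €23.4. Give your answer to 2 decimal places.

-3.51

At P = 17.1, Q = 1704; at P = 23.4, Q = 500.
ΔQ = -1204, ΔP = 6.3. Midpoints: P̄ = 20.25, Q̄ = 1102.0.
ε = (ΔQ/ΔP)(P̄/Q̄) = (-1204/6.3)(20.25/1102.0).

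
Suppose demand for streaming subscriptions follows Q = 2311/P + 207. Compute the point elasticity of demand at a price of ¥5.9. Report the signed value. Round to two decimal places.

At P = 5.9, Q = 598.695.
dQ/dP = −2311/P² = -66.389.
ε = (dQ/dP)(P/Q) = (-66.389)(5.9/598.695).

-0.65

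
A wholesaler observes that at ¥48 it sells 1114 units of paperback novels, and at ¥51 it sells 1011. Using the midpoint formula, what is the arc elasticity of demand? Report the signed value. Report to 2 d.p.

-1.60

ΔQ = 1011 − 1114 = -103; ΔP = 51 − 48 = 3.
Midpoints: P̄ = 49.50, Q̄ = 1062.5.
ε = (ΔQ/ΔP)(P̄/Q̄) = (-103/3)(49.50/1062.5).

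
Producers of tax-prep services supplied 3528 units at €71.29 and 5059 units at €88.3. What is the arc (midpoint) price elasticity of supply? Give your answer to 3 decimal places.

1.673

ΔQ = 5059 − 3528 = 1531; ΔP = 88.3 − 71.29 = 17.01.
Midpoints: P̄ = 79.80, Q̄ = 4293.5.
ε_s = (ΔQ/ΔP)(P̄/Q̄) = (1531/17.01)(79.80/4293.5).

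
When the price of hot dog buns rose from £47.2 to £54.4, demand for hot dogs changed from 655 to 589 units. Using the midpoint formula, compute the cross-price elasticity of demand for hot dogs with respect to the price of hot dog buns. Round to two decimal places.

-0.75

ΔQ_x = 589 − 655 = -66; ΔP_y = 54.4 − 47.2 = 7.2.
Midpoints: P̄_y = 50.80, Q̄_x = 622.0.
ε_xy = (ΔQ_x/ΔP_y)(P̄_y/Q̄_x) = (-66/7.2)(50.80/622.0).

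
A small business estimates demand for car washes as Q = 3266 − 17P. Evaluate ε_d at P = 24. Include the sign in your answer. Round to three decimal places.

-0.143

At P = 24, Q = 2858.
dQ/dP = −17.
ε = (dQ/dP)(P/Q) = (-17)(24/2858).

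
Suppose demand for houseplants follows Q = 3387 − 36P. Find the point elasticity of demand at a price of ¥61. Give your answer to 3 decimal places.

At P = 61, Q = 1191.
dQ/dP = −36.
ε = (dQ/dP)(P/Q) = (-36)(61/1191).

-1.844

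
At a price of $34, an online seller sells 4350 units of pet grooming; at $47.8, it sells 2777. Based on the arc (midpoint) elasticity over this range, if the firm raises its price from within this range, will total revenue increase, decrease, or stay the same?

decrease

Arc ε = (-1573/13.8)(40.90/3563.5) ≈ -1.308.
|ε| = 1.31 > 1, so demand is elastic. A price rise therefore reduces total revenue.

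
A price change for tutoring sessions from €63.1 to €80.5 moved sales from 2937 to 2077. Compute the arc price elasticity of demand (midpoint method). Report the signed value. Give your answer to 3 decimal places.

ΔQ = 2077 − 2937 = -860; ΔP = 80.5 − 63.1 = 17.4.
Midpoints: P̄ = 71.80, Q̄ = 2507.0.
ε = (ΔQ/ΔP)(P̄/Q̄) = (-860/17.4)(71.80/2507.0).

-1.416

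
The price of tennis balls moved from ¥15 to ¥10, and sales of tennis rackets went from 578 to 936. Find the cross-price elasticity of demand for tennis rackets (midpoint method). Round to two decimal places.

-1.18

ΔQ_x = 936 − 578 = 358; ΔP_y = 10 − 15 = -5.
Midpoints: P̄_y = 12.50, Q̄_x = 757.0.
ε_xy = (ΔQ_x/ΔP_y)(P̄_y/Q̄_x) = (358/-5)(12.50/757.0).
ε_xy < 0, so the goods are complements.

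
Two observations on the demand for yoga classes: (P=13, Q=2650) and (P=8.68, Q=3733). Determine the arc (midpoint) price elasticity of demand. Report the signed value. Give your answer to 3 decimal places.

ΔQ = 3733 − 2650 = 1083; ΔP = 8.68 − 13 = -4.32.
Midpoints: P̄ = 10.84, Q̄ = 3191.5.
ε = (ΔQ/ΔP)(P̄/Q̄) = (1083/-4.32)(10.84/3191.5).

-0.851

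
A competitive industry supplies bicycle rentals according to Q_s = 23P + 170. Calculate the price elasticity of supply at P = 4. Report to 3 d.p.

0.351

At P = 4, Q_s = 262.
dQ_s/dP = 23.
ε_s = (dQ_s/dP)(P/Q_s) = (23)(4/262).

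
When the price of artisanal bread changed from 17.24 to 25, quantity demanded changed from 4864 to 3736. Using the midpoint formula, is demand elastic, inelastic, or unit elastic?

Arc ε ≈ -0.714.
|ε| = 0.71 < 1.

inelastic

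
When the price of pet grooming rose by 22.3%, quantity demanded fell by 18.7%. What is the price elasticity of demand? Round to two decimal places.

-0.84

ε = %ΔQ / %ΔP = (-18.7)/(22.3) = -0.839.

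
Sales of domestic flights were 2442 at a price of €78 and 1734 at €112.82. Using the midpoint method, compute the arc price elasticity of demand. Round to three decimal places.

-0.929

ΔQ = 1734 − 2442 = -708; ΔP = 112.82 − 78 = 34.82.
Midpoints: P̄ = 95.41, Q̄ = 2088.0.
ε = (ΔQ/ΔP)(P̄/Q̄) = (-708/34.82)(95.41/2088.0).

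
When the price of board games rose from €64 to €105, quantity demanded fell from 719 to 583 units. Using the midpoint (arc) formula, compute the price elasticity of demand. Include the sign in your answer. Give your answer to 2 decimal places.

-0.43

ΔQ = 583 − 719 = -136; ΔP = 105 − 64 = 41.
Midpoints: P̄ = 84.50, Q̄ = 651.0.
ε = (ΔQ/ΔP)(P̄/Q̄) = (-136/41)(84.50/651.0).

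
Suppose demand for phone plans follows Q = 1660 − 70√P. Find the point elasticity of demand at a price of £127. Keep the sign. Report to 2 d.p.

At P = 127, Q = 871.140.
dQ/dP = −70/(2√P) = -3.106.
ε = (dQ/dP)(P/Q) = (-3.106)(127/871.140).

-0.45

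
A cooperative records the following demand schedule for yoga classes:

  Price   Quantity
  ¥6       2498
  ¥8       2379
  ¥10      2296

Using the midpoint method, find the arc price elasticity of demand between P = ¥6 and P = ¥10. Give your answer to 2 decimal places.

At P = 6, Q = 2498; at P = 10, Q = 2296.
ΔQ = -202, ΔP = 4. Midpoints: P̄ = 8.00, Q̄ = 2397.0.
ε = (ΔQ/ΔP)(P̄/Q̄) = (-202/4)(8.00/2397.0).

-0.17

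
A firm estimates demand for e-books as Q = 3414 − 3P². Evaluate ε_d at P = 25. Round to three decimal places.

-2.437

At P = 25, Q = 1539.
dQ/dP = −6P = -150.
ε = (dQ/dP)(P/Q) = (-150)(25/1539).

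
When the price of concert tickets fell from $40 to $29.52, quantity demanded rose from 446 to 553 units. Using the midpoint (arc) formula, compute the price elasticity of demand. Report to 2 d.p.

ΔQ = 553 − 446 = 107; ΔP = 29.52 − 40 = -10.48.
Midpoints: P̄ = 34.76, Q̄ = 499.5.
ε = (ΔQ/ΔP)(P̄/Q̄) = (107/-10.48)(34.76/499.5).

-0.71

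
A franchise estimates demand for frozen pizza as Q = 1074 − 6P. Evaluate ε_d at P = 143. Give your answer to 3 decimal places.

-3.972

At P = 143, Q = 216.
dQ/dP = −6.
ε = (dQ/dP)(P/Q) = (-6)(143/216).
|ε| > 1, so demand is elastic at this price.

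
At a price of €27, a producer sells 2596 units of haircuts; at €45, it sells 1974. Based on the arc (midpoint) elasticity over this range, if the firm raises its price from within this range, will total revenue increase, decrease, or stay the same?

Arc ε = (-622/18)(36.00/2285.0) ≈ -0.544.
|ε| = 0.54 < 1, so demand is inelastic. A price rise therefore raises total revenue.

increase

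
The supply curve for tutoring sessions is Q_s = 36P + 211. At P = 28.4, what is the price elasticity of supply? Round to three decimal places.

0.829

At P = 28.4, Q_s = 1233.40.
dQ_s/dP = 36.
ε_s = (dQ_s/dP)(P/Q_s) = (36)(28.4/1233.40).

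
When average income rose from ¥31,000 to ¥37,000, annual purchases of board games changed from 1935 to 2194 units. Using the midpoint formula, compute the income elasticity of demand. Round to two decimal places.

ΔQ = 259, ΔI = 6000. Midpoints: Ī = 34,000, Q̄ = 2064.5.
ε_I = (ΔQ/ΔI)(Ī/Q̄) = (259/6000)(34000/2064.5).

0.71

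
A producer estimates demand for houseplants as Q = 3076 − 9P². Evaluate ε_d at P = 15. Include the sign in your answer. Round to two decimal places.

-3.85

At P = 15, Q = 1051.
dQ/dP = −18P = -270.
ε = (dQ/dP)(P/Q) = (-270)(15/1051).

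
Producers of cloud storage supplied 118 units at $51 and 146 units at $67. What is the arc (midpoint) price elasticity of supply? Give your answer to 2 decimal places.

ΔQ = 146 − 118 = 28; ΔP = 67 − 51 = 16.
Midpoints: P̄ = 59.00, Q̄ = 132.0.
ε_s = (ΔQ/ΔP)(P̄/Q̄) = (28/16)(59.00/132.0).

0.78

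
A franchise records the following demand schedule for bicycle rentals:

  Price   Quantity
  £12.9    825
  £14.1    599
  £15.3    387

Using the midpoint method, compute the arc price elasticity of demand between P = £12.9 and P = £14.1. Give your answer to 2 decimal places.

At P = 12.9, Q = 825; at P = 14.1, Q = 599.
ΔQ = -226, ΔP = 1.2. Midpoints: P̄ = 13.50, Q̄ = 712.0.
ε = (ΔQ/ΔP)(P̄/Q̄) = (-226/1.2)(13.50/712.0).

-3.57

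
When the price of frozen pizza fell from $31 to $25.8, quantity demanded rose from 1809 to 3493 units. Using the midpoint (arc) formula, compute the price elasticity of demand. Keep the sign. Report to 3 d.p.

-3.469

ΔQ = 3493 − 1809 = 1684; ΔP = 25.8 − 31 = -5.2.
Midpoints: P̄ = 28.40, Q̄ = 2651.0.
ε = (ΔQ/ΔP)(P̄/Q̄) = (1684/-5.2)(28.40/2651.0).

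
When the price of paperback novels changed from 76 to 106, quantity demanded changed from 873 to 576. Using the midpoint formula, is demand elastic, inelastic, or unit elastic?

elastic

Arc ε ≈ -1.243.
|ε| = 1.24 > 1.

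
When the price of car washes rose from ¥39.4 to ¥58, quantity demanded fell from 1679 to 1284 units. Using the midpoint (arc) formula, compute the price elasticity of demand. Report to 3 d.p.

-0.698

ΔQ = 1284 − 1679 = -395; ΔP = 58 − 39.4 = 18.6.
Midpoints: P̄ = 48.70, Q̄ = 1481.5.
ε = (ΔQ/ΔP)(P̄/Q̄) = (-395/18.6)(48.70/1481.5).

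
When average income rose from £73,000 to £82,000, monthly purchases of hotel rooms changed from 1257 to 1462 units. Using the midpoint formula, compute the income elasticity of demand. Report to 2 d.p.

1.30

ΔQ = 205, ΔI = 9000. Midpoints: Ī = 77,500, Q̄ = 1359.5.
ε_I = (ΔQ/ΔI)(Ī/Q̄) = (205/9000)(77500/1359.5).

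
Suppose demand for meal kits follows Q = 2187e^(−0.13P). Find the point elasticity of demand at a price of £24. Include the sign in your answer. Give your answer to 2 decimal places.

At P = 24, Q = 96.572.
dQ/dP = −0.13·2187e^(−0.13P) = −0.13Q = -12.554.
ε = (dQ/dP)(P/Q) = (-12.554)(24/96.572).

-3.12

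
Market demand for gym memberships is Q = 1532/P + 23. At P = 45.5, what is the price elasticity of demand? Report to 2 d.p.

-0.59

At P = 45.5, Q = 56.670.
dQ/dP = −1532/P² = -0.740.
ε = (dQ/dP)(P/Q) = (-0.740)(45.5/56.670).
|ε| < 1, so demand is inelastic at this price.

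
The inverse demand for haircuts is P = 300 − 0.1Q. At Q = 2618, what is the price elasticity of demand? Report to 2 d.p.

At Q = 2618, P = 300 − 0.1(2618) = 38.20.
dP/dQ = −0.1, so dQ/dP = 1/(−0.1) = -10.000.
ε = (dQ/dP)(P/Q) = (-10.000)(38.20/2618).

-0.15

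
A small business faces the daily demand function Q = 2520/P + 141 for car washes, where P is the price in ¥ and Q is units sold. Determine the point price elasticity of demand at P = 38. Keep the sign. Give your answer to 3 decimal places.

-0.320

At P = 38, Q = 207.316.
dQ/dP = −2520/P² = -1.745.
ε = (dQ/dP)(P/Q) = (-1.745)(38/207.316).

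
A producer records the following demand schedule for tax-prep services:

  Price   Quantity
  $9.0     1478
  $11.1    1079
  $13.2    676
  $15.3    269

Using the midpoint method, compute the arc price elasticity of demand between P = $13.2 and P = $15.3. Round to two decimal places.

-5.85

At P = 13.2, Q = 676; at P = 15.3, Q = 269.
ΔQ = -407, ΔP = 2.1. Midpoints: P̄ = 14.25, Q̄ = 472.5.
ε = (ΔQ/ΔP)(P̄/Q̄) = (-407/2.1)(14.25/472.5).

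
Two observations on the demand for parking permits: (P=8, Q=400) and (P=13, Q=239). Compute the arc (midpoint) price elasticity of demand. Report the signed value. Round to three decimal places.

ΔQ = 239 − 400 = -161; ΔP = 13 − 8 = 5.
Midpoints: P̄ = 10.50, Q̄ = 319.5.
ε = (ΔQ/ΔP)(P̄/Q̄) = (-161/5)(10.50/319.5).

-1.058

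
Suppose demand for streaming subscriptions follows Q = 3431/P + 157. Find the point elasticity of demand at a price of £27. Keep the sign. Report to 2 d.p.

-0.45

At P = 27, Q = 284.074.
dQ/dP = −3431/P² = -4.706.
ε = (dQ/dP)(P/Q) = (-4.706)(27/284.074).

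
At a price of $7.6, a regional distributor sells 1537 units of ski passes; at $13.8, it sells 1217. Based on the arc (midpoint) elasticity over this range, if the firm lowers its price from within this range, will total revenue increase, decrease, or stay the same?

decrease

Arc ε = (-320/6.2)(10.70/1377.0) ≈ -0.401.
|ε| = 0.40 < 1, so demand is inelastic. A price cut therefore reduces total revenue.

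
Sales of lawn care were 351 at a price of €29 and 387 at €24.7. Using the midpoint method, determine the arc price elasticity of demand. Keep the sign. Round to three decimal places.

-0.609

ΔQ = 387 − 351 = 36; ΔP = 24.7 − 29 = -4.3.
Midpoints: P̄ = 26.85, Q̄ = 369.0.
ε = (ΔQ/ΔP)(P̄/Q̄) = (36/-4.3)(26.85/369.0).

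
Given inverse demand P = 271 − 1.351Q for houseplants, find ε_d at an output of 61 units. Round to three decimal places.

-2.288

At Q = 61, P = 271 − 1.351(61) = 188.59.
dP/dQ = −1.351, so dQ/dP = 1/(−1.351) = -0.740.
ε = (dQ/dP)(P/Q) = (-0.740)(188.59/61).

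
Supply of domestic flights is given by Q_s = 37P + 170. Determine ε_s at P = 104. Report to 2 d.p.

0.96

At P = 104, Q_s = 4018.
dQ_s/dP = 37.
ε_s = (dQ_s/dP)(P/Q_s) = (37)(104/4018).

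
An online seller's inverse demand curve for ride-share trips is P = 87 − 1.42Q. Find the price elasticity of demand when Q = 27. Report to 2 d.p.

-1.27

At Q = 27, P = 87 − 1.42(27) = 48.66.
dP/dQ = −1.42, so dQ/dP = 1/(−1.42) = -0.704.
ε = (dQ/dP)(P/Q) = (-0.704)(48.66/27).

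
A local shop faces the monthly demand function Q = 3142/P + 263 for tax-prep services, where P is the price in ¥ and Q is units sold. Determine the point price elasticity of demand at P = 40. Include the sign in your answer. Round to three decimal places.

-0.230

At P = 40, Q = 341.550.
dQ/dP = −3142/P² = -1.964.
ε = (dQ/dP)(P/Q) = (-1.964)(40/341.550).
|ε| < 1, so demand is inelastic at this price.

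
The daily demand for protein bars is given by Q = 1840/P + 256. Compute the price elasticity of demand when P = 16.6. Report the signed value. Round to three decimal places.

-0.302

At P = 16.6, Q = 366.843.
dQ/dP = −1840/P² = -6.677.
ε = (dQ/dP)(P/Q) = (-6.677)(16.6/366.843).
|ε| < 1, so demand is inelastic at this price.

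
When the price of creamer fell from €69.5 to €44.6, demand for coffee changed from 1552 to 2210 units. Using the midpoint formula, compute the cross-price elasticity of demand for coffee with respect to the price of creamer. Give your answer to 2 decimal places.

-0.80

ΔQ_x = 2210 − 1552 = 658; ΔP_y = 44.6 − 69.5 = -24.9.
Midpoints: P̄_y = 57.05, Q̄_x = 1881.0.
ε_xy = (ΔQ_x/ΔP_y)(P̄_y/Q̄_x) = (658/-24.9)(57.05/1881.0).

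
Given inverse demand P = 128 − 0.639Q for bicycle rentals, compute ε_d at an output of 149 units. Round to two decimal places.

-0.34

At Q = 149, P = 128 − 0.639(149) = 32.79.
dP/dQ = −0.639, so dQ/dP = 1/(−0.639) = -1.565.
ε = (dQ/dP)(P/Q) = (-1.565)(32.79/149).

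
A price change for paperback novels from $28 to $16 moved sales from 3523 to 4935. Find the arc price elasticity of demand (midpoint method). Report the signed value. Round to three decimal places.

-0.612

ΔQ = 4935 − 3523 = 1412; ΔP = 16 − 28 = -12.
Midpoints: P̄ = 22.00, Q̄ = 4229.0.
ε = (ΔQ/ΔP)(P̄/Q̄) = (1412/-12)(22.00/4229.0).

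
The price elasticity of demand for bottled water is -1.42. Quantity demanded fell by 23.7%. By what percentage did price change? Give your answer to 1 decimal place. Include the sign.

%ΔP ≈ %ΔQ / ε = (-23.7%)/(-1.42) = 16.69%.

16.7%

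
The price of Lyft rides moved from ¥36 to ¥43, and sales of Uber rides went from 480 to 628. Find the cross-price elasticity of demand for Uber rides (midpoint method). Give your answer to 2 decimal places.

1.51

ΔQ_x = 628 − 480 = 148; ΔP_y = 43 − 36 = 7.
Midpoints: P̄_y = 39.50, Q̄_x = 554.0.
ε_xy = (ΔQ_x/ΔP_y)(P̄_y/Q̄_x) = (148/7)(39.50/554.0).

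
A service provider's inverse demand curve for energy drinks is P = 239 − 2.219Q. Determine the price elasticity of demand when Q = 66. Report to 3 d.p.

-0.632

At Q = 66, P = 239 − 2.219(66) = 92.55.
dP/dQ = −2.219, so dQ/dP = 1/(−2.219) = -0.451.
ε = (dQ/dP)(P/Q) = (-0.451)(92.55/66).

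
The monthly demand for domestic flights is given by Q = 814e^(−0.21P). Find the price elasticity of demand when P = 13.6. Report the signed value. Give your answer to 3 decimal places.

At P = 13.6, Q = 46.804.
dQ/dP = −0.21·814e^(−0.21P) = −0.21Q = -9.829.
ε = (dQ/dP)(P/Q) = (-9.829)(13.6/46.804).
|ε| > 1, so demand is elastic at this price.

-2.856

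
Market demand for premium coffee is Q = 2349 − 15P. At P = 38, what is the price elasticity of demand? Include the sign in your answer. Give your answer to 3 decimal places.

-0.320

At P = 38, Q = 1779.
dQ/dP = −15.
ε = (dQ/dP)(P/Q) = (-15)(38/1779).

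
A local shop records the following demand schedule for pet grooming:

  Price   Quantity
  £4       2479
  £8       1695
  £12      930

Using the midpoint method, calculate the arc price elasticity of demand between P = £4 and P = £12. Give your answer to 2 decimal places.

-0.91

At P = 4, Q = 2479; at P = 12, Q = 930.
ΔQ = -1549, ΔP = 8. Midpoints: P̄ = 8.00, Q̄ = 1704.5.
ε = (ΔQ/ΔP)(P̄/Q̄) = (-1549/8)(8.00/1704.5).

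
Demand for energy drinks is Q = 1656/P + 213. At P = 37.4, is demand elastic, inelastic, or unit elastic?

Q = 257.278, dQ/dP = -1.184.
ε = (dQ/dP)(P/Q) ≈ -0.172.
|ε| = 0.17 < 1.

inelastic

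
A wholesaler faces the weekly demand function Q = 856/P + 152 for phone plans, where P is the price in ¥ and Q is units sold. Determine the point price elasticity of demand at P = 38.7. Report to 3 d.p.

-0.127

At P = 38.7, Q = 174.119.
dQ/dP = −856/P² = -0.572.
ε = (dQ/dP)(P/Q) = (-0.572)(38.7/174.119).
|ε| < 1, so demand is inelastic at this price.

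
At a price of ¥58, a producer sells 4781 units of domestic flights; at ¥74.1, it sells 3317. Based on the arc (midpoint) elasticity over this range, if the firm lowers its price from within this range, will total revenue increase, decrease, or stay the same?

increase

Arc ε = (-1464/16.1)(66.05/4049.0) ≈ -1.483.
|ε| = 1.48 > 1, so demand is elastic. A price cut therefore raises total revenue.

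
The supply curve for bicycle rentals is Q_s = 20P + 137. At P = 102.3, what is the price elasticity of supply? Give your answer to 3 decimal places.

0.937

At P = 102.3, Q_s = 2183.
dQ_s/dP = 20.
ε_s = (dQ_s/dP)(P/Q_s) = (20)(102.3/2183).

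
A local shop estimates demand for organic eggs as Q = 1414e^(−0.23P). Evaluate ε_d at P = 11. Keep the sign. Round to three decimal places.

At P = 11, Q = 112.638.
dQ/dP = −0.23·1414e^(−0.23P) = −0.23Q = -25.907.
ε = (dQ/dP)(P/Q) = (-25.907)(11/112.638).

-2.530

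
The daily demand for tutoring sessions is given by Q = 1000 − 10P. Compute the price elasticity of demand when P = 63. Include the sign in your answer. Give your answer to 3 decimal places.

At P = 63, Q = 370.
dQ/dP = −10.
ε = (dQ/dP)(P/Q) = (-10)(63/370).
|ε| > 1, so demand is elastic at this price.

-1.703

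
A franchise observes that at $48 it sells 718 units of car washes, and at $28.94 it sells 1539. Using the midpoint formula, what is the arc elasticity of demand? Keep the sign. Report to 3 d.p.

ΔQ = 1539 − 718 = 821; ΔP = 28.94 − 48 = -19.06.
Midpoints: P̄ = 38.47, Q̄ = 1128.5.
ε = (ΔQ/ΔP)(P̄/Q̄) = (821/-19.06)(38.47/1128.5).

-1.468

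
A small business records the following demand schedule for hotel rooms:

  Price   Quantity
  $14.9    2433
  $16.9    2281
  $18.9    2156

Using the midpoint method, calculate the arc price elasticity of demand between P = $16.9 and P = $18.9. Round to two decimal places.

At P = 16.9, Q = 2281; at P = 18.9, Q = 2156.
ΔQ = -125, ΔP = 2.0. Midpoints: P̄ = 17.90, Q̄ = 2218.5.
ε = (ΔQ/ΔP)(P̄/Q̄) = (-125/2.0)(17.90/2218.5).

-0.50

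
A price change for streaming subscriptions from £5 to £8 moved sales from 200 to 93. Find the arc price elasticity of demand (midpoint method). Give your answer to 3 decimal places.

-1.582

ΔQ = 93 − 200 = -107; ΔP = 8 − 5 = 3.
Midpoints: P̄ = 6.50, Q̄ = 146.5.
ε = (ΔQ/ΔP)(P̄/Q̄) = (-107/3)(6.50/146.5).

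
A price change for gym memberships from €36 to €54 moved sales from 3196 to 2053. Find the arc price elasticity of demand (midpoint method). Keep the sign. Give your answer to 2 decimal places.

ΔQ = 2053 − 3196 = -1143; ΔP = 54 − 36 = 18.
Midpoints: P̄ = 45.00, Q̄ = 2624.5.
ε = (ΔQ/ΔP)(P̄/Q̄) = (-1143/18)(45.00/2624.5).

-1.09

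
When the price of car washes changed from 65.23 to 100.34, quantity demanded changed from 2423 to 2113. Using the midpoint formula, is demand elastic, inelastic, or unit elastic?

inelastic

Arc ε ≈ -0.322.
|ε| = 0.32 < 1.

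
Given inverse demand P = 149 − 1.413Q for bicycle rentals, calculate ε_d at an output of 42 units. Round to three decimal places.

At Q = 42, P = 149 − 1.413(42) = 89.65.
dP/dQ = −1.413, so dQ/dP = 1/(−1.413) = -0.708.
ε = (dQ/dP)(P/Q) = (-0.708)(89.65/42).

-1.511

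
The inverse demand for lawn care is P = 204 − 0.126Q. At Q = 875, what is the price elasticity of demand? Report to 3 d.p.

-0.850

At Q = 875, P = 204 − 0.126(875) = 93.75.
dP/dQ = −0.126, so dQ/dP = 1/(−0.126) = -7.937.
ε = (dQ/dP)(P/Q) = (-7.937)(93.75/875).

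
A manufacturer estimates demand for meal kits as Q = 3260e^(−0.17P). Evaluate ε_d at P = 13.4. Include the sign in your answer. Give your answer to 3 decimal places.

At P = 13.4, Q = 334.114.
dQ/dP = −0.17·3260e^(−0.17P) = −0.17Q = -56.799.
ε = (dQ/dP)(P/Q) = (-56.799)(13.4/334.114).
|ε| > 1, so demand is elastic at this price.

-2.278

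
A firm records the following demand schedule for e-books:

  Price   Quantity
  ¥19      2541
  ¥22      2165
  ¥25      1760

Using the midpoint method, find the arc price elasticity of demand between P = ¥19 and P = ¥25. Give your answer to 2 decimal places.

At P = 19, Q = 2541; at P = 25, Q = 1760.
ΔQ = -781, ΔP = 6. Midpoints: P̄ = 22.00, Q̄ = 2150.5.
ε = (ΔQ/ΔP)(P̄/Q̄) = (-781/6)(22.00/2150.5).

-1.33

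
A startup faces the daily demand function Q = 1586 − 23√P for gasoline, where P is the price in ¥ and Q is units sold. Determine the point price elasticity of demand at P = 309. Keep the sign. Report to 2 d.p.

At P = 309, Q = 1181.697.
dQ/dP = −23/(2√P) = -0.654.
ε = (dQ/dP)(P/Q) = (-0.654)(309/1181.697).

-0.17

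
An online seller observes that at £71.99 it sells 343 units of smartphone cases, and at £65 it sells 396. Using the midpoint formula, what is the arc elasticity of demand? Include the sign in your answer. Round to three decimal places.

-1.406

ΔQ = 396 − 343 = 53; ΔP = 65 − 71.99 = -6.99.
Midpoints: P̄ = 68.50, Q̄ = 369.5.
ε = (ΔQ/ΔP)(P̄/Q̄) = (53/-6.99)(68.50/369.5).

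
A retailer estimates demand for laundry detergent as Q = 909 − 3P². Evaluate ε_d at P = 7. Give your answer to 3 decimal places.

-0.386

At P = 7, Q = 762.
dQ/dP = −6P = -42.
ε = (dQ/dP)(P/Q) = (-42)(7/762).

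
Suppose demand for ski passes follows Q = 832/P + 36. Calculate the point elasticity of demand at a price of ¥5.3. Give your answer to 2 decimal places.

-0.81

At P = 5.3, Q = 192.981.
dQ/dP = −832/P² = -29.619.
ε = (dQ/dP)(P/Q) = (-29.619)(5.3/192.981).
|ε| < 1, so demand is inelastic at this price.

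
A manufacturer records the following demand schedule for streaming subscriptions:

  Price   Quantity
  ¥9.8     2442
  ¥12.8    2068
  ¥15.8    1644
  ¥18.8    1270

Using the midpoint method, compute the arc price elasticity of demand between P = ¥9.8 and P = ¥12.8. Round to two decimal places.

-0.62

At P = 9.8, Q = 2442; at P = 12.8, Q = 2068.
ΔQ = -374, ΔP = 3.0. Midpoints: P̄ = 11.30, Q̄ = 2255.0.
ε = (ΔQ/ΔP)(P̄/Q̄) = (-374/3.0)(11.30/2255.0).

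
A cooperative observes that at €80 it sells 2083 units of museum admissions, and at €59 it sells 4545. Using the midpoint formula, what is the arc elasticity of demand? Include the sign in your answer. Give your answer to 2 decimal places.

-2.46

ΔQ = 4545 − 2083 = 2462; ΔP = 59 − 80 = -21.
Midpoints: P̄ = 69.50, Q̄ = 3314.0.
ε = (ΔQ/ΔP)(P̄/Q̄) = (2462/-21)(69.50/3314.0).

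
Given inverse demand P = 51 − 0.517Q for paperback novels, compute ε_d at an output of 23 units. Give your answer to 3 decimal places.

-3.289

At Q = 23, P = 51 − 0.517(23) = 39.11.
dP/dQ = −0.517, so dQ/dP = 1/(−0.517) = -1.934.
ε = (dQ/dP)(P/Q) = (-1.934)(39.11/23).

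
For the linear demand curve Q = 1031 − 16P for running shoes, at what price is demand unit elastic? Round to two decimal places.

For linear demand Q = a − bP, ε = −bP/(a − bP). |ε| = 1 when bP = a − bP, i.e. P = a/(2b).
P = 1031/(2·16) = 1031/32 = 32.2188.

32.22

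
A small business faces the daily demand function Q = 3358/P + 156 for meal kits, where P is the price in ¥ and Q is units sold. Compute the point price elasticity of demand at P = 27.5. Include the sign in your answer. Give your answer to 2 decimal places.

At P = 27.5, Q = 278.109.
dQ/dP = −3358/P² = -4.440.
ε = (dQ/dP)(P/Q) = (-4.440)(27.5/278.109).

-0.44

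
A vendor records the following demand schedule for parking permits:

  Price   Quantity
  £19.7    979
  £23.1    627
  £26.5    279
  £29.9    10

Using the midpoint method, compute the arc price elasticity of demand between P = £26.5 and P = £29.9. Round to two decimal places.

At P = 26.5, Q = 279; at P = 29.9, Q = 10.
ΔQ = -269, ΔP = 3.4. Midpoints: P̄ = 28.20, Q̄ = 144.5.
ε = (ΔQ/ΔP)(P̄/Q̄) = (-269/3.4)(28.20/144.5).

-15.44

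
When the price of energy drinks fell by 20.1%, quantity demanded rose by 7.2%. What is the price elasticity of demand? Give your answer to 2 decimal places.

-0.36

ε = %ΔQ / %ΔP = (7.2)/(-20.1) = -0.358.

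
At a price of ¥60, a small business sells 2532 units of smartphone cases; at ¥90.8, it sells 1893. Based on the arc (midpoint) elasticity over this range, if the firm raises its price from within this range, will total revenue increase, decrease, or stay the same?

Arc ε = (-639/30.8)(75.40/2212.5) ≈ -0.707.
|ε| = 0.71 < 1, so demand is inelastic. A price rise therefore raises total revenue.

increase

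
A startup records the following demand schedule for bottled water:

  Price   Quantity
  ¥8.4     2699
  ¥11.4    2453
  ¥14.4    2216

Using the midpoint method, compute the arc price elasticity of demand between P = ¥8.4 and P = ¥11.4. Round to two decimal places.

At P = 8.4, Q = 2699; at P = 11.4, Q = 2453.
ΔQ = -246, ΔP = 3.0. Midpoints: P̄ = 9.90, Q̄ = 2576.0.
ε = (ΔQ/ΔP)(P̄/Q̄) = (-246/3.0)(9.90/2576.0).

-0.32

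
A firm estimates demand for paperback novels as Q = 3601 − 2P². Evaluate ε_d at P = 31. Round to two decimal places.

-2.29

At P = 31, Q = 1679.
dQ/dP = −4P = -124.
ε = (dQ/dP)(P/Q) = (-124)(31/1679).
|ε| > 1, so demand is elastic at this price.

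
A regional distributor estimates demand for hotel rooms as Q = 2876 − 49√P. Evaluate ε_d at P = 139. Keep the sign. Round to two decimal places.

At P = 139, Q = 2298.299.
dQ/dP = −49/(2√P) = -2.078.
ε = (dQ/dP)(P/Q) = (-2.078)(139/2298.299).
|ε| < 1, so demand is inelastic at this price.

-0.13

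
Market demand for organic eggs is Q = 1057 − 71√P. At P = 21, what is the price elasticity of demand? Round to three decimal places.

-0.222

At P = 21, Q = 731.637.
dQ/dP = −71/(2√P) = -7.747.
ε = (dQ/dP)(P/Q) = (-7.747)(21/731.637).
|ε| < 1, so demand is inelastic at this price.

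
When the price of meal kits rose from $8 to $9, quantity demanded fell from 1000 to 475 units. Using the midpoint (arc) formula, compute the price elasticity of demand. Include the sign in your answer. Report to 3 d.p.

ΔQ = 475 − 1000 = -525; ΔP = 9 − 8 = 1.
Midpoints: P̄ = 8.50, Q̄ = 737.5.
ε = (ΔQ/ΔP)(P̄/Q̄) = (-525/1)(8.50/737.5).

-6.051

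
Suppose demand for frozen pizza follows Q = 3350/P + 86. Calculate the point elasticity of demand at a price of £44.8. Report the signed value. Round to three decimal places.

At P = 44.8, Q = 160.777.
dQ/dP = −3350/P² = -1.669.
ε = (dQ/dP)(P/Q) = (-1.669)(44.8/160.777).

-0.465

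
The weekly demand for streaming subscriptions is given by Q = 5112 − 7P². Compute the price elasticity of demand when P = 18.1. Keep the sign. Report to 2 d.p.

At P = 18.1, Q = 2818.730.
dQ/dP = −14P = -253.400.
ε = (dQ/dP)(P/Q) = (-253.400)(18.1/2818.730).
|ε| > 1, so demand is elastic at this price.

-1.63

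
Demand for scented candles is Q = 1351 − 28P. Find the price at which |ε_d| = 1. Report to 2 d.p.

For linear demand Q = a − bP, ε = −bP/(a − bP). |ε| = 1 when bP = a − bP, i.e. P = a/(2b).
P = 1351/(2·28) = 1351/56 = 24.1250.

24.13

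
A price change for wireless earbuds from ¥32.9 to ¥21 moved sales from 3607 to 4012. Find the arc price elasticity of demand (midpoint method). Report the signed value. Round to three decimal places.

ΔQ = 4012 − 3607 = 405; ΔP = 21 − 32.9 = -11.9.
Midpoints: P̄ = 26.95, Q̄ = 3809.5.
ε = (ΔQ/ΔP)(P̄/Q̄) = (405/-11.9)(26.95/3809.5).

-0.241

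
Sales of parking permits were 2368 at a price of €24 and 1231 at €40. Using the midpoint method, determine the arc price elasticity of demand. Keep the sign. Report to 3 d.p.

-1.264

ΔQ = 1231 − 2368 = -1137; ΔP = 40 − 24 = 16.
Midpoints: P̄ = 32.00, Q̄ = 1799.5.
ε = (ΔQ/ΔP)(P̄/Q̄) = (-1137/16)(32.00/1799.5).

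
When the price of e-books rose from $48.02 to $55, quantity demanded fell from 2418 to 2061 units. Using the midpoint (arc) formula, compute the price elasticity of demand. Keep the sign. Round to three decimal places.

-1.176

ΔQ = 2061 − 2418 = -357; ΔP = 55 − 48.02 = 6.98.
Midpoints: P̄ = 51.51, Q̄ = 2239.5.
ε = (ΔQ/ΔP)(P̄/Q̄) = (-357/6.98)(51.51/2239.5).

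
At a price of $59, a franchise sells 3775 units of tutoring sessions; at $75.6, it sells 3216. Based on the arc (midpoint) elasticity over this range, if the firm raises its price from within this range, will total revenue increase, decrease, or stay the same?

Arc ε = (-559/16.6)(67.30/3495.5) ≈ -0.648.
|ε| = 0.65 < 1, so demand is inelastic. A price rise therefore raises total revenue.

increase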